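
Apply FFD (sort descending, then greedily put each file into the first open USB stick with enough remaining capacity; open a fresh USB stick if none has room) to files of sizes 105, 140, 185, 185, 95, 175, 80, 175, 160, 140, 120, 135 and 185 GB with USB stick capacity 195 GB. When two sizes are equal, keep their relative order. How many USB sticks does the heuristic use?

Sorted descending: 185, 185, 185, 175, 175, 160, 140, 140, 135, 120, 105, 95, 80.
  185 → USB stick 1 (new)  [load 185/195]
  185 → USB stick 2 (new)  [load 185/195]
  185 → USB stick 3 (new)  [load 185/195]
  175 → USB stick 4 (new)  [load 175/195]
  175 → USB stick 5 (new)  [load 175/195]
  160 → USB stick 6 (new)  [load 160/195]
  140 → USB stick 7 (new)  [load 140/195]
  140 → USB stick 8 (new)  [load 140/195]
  135 → USB stick 9 (new)  [load 135/195]
  120 → USB stick 10 (new)  [load 120/195]
  105 → USB stick 11 (new)  [load 105/195]
  95 → USB stick 12 (new)  [load 95/195]
  80 → USB stick 11  [load 185/195]
12 USB sticks opened.

12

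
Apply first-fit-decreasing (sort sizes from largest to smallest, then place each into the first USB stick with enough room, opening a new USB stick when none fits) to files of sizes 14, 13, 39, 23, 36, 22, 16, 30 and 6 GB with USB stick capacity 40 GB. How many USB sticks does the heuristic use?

Sorted descending: 39, 36, 30, 23, 22, 16, 14, 13, 6.
  39 → USB stick 1 (new)  [load 39/40]
  36 → USB stick 2 (new)  [load 36/40]
  30 → USB stick 3 (new)  [load 30/40]
  23 → USB stick 4 (new)  [load 23/40]
  22 → USB stick 5 (new)  [load 22/40]
  16 → USB stick 4  [load 39/40]
  14 → USB stick 5  [load 36/40]
  13 → USB stick 6 (new)  [load 13/40]
  6 → USB stick 3  [load 36/40]
6 USB sticks opened.

6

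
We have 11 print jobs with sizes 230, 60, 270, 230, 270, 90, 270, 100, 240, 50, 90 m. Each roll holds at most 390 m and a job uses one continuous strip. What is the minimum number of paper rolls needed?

Total = 270 + 270 + 270 + 240 + 230 + 230 + 100 + 90 + 90 + 60 + 50 = 1900 m.
Lower bound: ⌈1900/390⌉ = 5 paper rolls.
Also, 6 print jobs each exceed 195 m, and no two of those can share a roll, so at least 6 paper rolls are needed.
A packing using 6 paper rolls:
  roll 1: 270 + 100 = 370
  roll 2: 270 + 90 = 360
  roll 3: 270 + 90 = 360
  roll 4: 240 + 60 + 50 = 350
  roll 5: 230 = 230
  roll 6: 230 = 230
This matches the lower bound, so 6 is optimal.

6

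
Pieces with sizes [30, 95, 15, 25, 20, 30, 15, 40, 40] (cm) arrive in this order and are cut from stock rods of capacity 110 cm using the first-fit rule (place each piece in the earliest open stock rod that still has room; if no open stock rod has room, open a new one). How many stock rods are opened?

  30 → stock rod 1 (new)  [load 30/110]
  95 → stock rod 2 (new)  [load 95/110]
  15 → stock rod 1  [load 45/110]
  25 → stock rod 1  [load 70/110]
  20 → stock rod 1  [load 90/110]
  30 → stock rod 3 (new)  [load 30/110]
  15 → stock rod 1  [load 105/110]
  40 → stock rod 3  [load 70/110]
  40 → stock rod 3  [load 110/110]
3 stock rods opened.

3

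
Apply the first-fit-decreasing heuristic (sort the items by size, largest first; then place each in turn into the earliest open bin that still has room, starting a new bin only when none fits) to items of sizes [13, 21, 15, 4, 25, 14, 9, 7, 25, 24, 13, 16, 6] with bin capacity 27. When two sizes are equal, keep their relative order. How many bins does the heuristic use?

Sorted descending: 25, 25, 24, 21, 16, 15, 14, 13, 13, 9, 7, 6, 4.
  25 → bin 1 (new)  [load 25/27]
  25 → bin 2 (new)  [load 25/27]
  24 → bin 3 (new)  [load 24/27]
  21 → bin 4 (new)  [load 21/27]
  16 → bin 5 (new)  [load 16/27]
  15 → bin 6 (new)  [load 15/27]
  14 → bin 7 (new)  [load 14/27]
  13 → bin 7  [load 27/27]
  13 → bin 8 (new)  [load 13/27]
  9 → bin 5  [load 25/27]
  7 → bin 6  [load 22/27]
  6 → bin 4  [load 27/27]
  4 → bin 6  [load 26/27]
8 bins opened.

8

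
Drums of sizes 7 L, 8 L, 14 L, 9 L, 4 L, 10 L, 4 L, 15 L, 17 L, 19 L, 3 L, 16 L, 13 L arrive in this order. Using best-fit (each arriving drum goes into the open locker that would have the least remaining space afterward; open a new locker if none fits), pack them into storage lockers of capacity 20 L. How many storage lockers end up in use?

  7 → locker 1 (new)  [load 7/20]
  8 → locker 1  [load 15/20]
  14 → locker 2 (new)  [load 14/20]
  9 → locker 3 (new)  [load 9/20]
  4 → locker 1  [load 19/20]
  10 → locker 3  [load 19/20]
  4 → locker 2  [load 18/20]
  15 → locker 4 (new)  [load 15/20]
  17 → locker 5 (new)  [load 17/20]
  19 → locker 6 (new)  [load 19/20]
  3 → locker 5  [load 20/20]
  16 → locker 7 (new)  [load 16/20]
  13 → locker 8 (new)  [load 13/20]
8 storage lockers opened.

8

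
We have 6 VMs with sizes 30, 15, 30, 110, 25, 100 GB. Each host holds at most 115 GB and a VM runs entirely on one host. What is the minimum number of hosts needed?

Total = 110 + 100 + 30 + 30 + 25 + 15 = 310 GB.
Lower bound: ⌈310/115⌉ = 3 hosts.
A packing using 3 hosts:
  host 1: 110 = 110
  host 2: 100 + 15 = 115
  host 3: 30 + 30 + 25 = 85
This matches the lower bound, so 3 is optimal.

3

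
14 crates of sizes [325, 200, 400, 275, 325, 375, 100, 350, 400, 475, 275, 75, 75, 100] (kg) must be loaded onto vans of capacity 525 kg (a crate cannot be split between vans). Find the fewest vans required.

9

Total = 475 + 400 + 400 + 375 + 350 + 325 + 325 + 275 + 275 + 200 + 100 + 100 + 75 + 75 = 3750 kg.
Lower bound: ⌈3750/525⌉ = 8 vans.
Also, 9 crates each exceed 525/2 kg, and no two of those can share a van, so at least 9 vans are needed.
A packing using 9 vans:
  van 1: 475 = 475
  van 2: 400 + 100 = 500
  van 3: 400 + 100 = 500
  van 4: 375 + 75 + 75 = 525
  van 5: 350 = 350
  van 6: 325 + 200 = 525
  van 7: 325 = 325
  van 8: 275 = 275
  van 9: 275 = 275
This matches the lower bound, so 9 is optimal.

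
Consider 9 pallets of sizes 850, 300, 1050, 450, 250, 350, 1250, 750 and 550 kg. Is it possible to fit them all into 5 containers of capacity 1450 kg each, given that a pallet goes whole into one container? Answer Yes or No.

A valid assignment using 5 containers:
  container 1: 1250 = 1250
  container 2: 1050 + 350 = 1400
  container 3: 850 + 550 = 1400
  container 4: 750 + 450 + 250 = 1450
  container 5: 300 = 300
Every load is within 1450 kg, so 5 containers suffice.

Yes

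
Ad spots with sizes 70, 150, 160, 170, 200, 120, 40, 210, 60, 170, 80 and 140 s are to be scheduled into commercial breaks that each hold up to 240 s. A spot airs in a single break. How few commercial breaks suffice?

8

Total = 210 + 200 + 170 + 170 + 160 + 150 + 140 + 120 + 80 + 70 + 60 + 40 = 1570 s.
Lower bound: ⌈1570/240⌉ = 7 commercial breaks.
A packing using 8 commercial breaks:
  break 1: 210 = 210
  break 2: 200 + 40 = 240
  break 3: 170 + 70 = 240
  break 4: 170 + 60 = 230
  break 5: 160 + 80 = 240
  break 6: 150 = 150
  break 7: 140 = 140
  break 8: 120 = 120
No arrangement into 7 commercial breaks stays within capacity, so 8 is optimal.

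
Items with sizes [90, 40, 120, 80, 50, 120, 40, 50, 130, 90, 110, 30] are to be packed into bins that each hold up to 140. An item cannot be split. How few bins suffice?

Total = 130 + 120 + 120 + 110 + 90 + 90 + 80 + 50 + 50 + 40 + 40 + 30 = 950.
Lower bound: ⌈950/140⌉ = 7 bins.
A packing using 8 bins:
  bin 1: 130 = 130
  bin 2: 120 = 120
  bin 3: 120 = 120
  bin 4: 110 + 30 = 140
  bin 5: 90 + 50 = 140
  bin 6: 90 + 50 = 140
  bin 7: 80 + 40 = 120
  bin 8: 40 = 40
No arrangement into 7 bins stays within capacity, so 8 is optimal.

8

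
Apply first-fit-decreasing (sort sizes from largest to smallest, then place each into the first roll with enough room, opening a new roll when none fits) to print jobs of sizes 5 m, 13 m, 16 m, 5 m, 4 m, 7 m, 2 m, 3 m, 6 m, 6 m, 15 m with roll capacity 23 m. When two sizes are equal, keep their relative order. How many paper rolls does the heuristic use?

Sorted descending: 16, 15, 13, 7, 6, 6, 5, 5, 4, 3, 2.
  16 → roll 1 (new)  [load 16/23]
  15 → roll 2 (new)  [load 15/23]
  13 → roll 3 (new)  [load 13/23]
  7 → roll 1  [load 23/23]
  6 → roll 2  [load 21/23]
  6 → roll 3  [load 19/23]
  5 → roll 4 (new)  [load 5/23]
  5 → roll 4  [load 10/23]
  4 → roll 3  [load 23/23]
  3 → roll 4  [load 13/23]
  2 → roll 2  [load 23/23]
4 paper rolls opened.

4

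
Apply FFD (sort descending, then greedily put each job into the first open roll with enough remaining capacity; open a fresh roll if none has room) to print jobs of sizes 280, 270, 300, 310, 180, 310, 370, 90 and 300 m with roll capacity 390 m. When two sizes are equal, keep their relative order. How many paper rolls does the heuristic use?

Sorted descending: 370, 310, 310, 300, 300, 280, 270, 180, 90.
  370 → roll 1 (new)  [load 370/390]
  310 → roll 2 (new)  [load 310/390]
  310 → roll 3 (new)  [load 310/390]
  300 → roll 4 (new)  [load 300/390]
  300 → roll 5 (new)  [load 300/390]
  280 → roll 6 (new)  [load 280/390]
  270 → roll 7 (new)  [load 270/390]
  180 → roll 8 (new)  [load 180/390]
  90 → roll 4  [load 390/390]
8 paper rolls opened.

8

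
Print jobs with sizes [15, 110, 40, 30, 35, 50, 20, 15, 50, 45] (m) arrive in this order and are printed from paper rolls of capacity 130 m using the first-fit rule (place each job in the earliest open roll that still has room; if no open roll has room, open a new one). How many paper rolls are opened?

  15 → roll 1 (new)  [load 15/130]
  110 → roll 1  [load 125/130]
  40 → roll 2 (new)  [load 40/130]
  30 → roll 2  [load 70/130]
  35 → roll 2  [load 105/130]
  50 → roll 3 (new)  [load 50/130]
  20 → roll 2  [load 125/130]
  15 → roll 3  [load 65/130]
  50 → roll 3  [load 115/130]
  45 → roll 4 (new)  [load 45/130]
4 paper rolls opened.

4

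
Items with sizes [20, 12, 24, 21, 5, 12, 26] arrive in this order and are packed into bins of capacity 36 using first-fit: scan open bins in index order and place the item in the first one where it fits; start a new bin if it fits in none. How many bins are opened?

  20 → bin 1 (new)  [load 20/36]
  12 → bin 1  [load 32/36]
  24 → bin 2 (new)  [load 24/36]
  21 → bin 3 (new)  [load 21/36]
  5 → bin 2  [load 29/36]
  12 → bin 3  [load 33/36]
  26 → bin 4 (new)  [load 26/36]
4 bins opened.

4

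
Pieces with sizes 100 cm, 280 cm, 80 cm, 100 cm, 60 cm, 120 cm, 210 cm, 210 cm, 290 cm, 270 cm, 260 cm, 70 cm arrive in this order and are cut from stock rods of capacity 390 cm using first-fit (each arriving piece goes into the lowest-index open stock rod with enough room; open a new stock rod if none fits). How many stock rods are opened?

  100 → stock rod 1 (new)  [load 100/390]
  280 → stock rod 1  [load 380/390]
  80 → stock rod 2 (new)  [load 80/390]
  100 → stock rod 2  [load 180/390]
  60 → stock rod 2  [load 240/390]
  120 → stock rod 2  [load 360/390]
  210 → stock rod 3 (new)  [load 210/390]
  210 → stock rod 4 (new)  [load 210/390]
  290 → stock rod 5 (new)  [load 290/390]
  270 → stock rod 6 (new)  [load 270/390]
  260 → stock rod 7 (new)  [load 260/390]
  70 → stock rod 3  [load 280/390]
7 stock rods opened.

7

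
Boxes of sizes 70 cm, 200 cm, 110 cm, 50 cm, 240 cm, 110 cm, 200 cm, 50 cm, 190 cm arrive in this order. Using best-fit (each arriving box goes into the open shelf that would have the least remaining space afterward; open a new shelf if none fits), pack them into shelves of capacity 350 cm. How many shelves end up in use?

  70 → shelf 1 (new)  [load 70/350]
  200 → shelf 1  [load 270/350]
  110 → shelf 2 (new)  [load 110/350]
  50 → shelf 1  [load 320/350]
  240 → shelf 2  [load 350/350]
  110 → shelf 3 (new)  [load 110/350]
  200 → shelf 3  [load 310/350]
  50 → shelf 4 (new)  [load 50/350]
  190 → shelf 4  [load 240/350]
4 shelves opened.

4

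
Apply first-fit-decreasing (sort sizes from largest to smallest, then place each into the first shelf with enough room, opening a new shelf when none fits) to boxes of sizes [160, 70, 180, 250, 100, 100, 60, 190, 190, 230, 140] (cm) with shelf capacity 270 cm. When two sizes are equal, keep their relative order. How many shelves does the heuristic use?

7

Sorted descending: 250, 230, 190, 190, 180, 160, 140, 100, 100, 70, 60.
  250 → shelf 1 (new)  [load 250/270]
  230 → shelf 2 (new)  [load 230/270]
  190 → shelf 3 (new)  [load 190/270]
  190 → shelf 4 (new)  [load 190/270]
  180 → shelf 5 (new)  [load 180/270]
  160 → shelf 6 (new)  [load 160/270]
  140 → shelf 7 (new)  [load 140/270]
  100 → shelf 6  [load 260/270]
  100 → shelf 7  [load 240/270]
  70 → shelf 3  [load 260/270]
  60 → shelf 4  [load 250/270]
7 shelves opened.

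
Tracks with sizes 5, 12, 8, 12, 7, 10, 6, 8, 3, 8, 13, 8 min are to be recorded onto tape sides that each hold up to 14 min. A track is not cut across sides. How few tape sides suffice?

Total = 13 + 12 + 12 + 10 + 8 + 8 + 8 + 8 + 7 + 6 + 5 + 3 = 100 min.
Lower bound: ⌈100/14⌉ = 8 tape sides.
A packing using 9 tape sides:
  side 1: 13 = 13
  side 2: 12 = 12
  side 3: 12 = 12
  side 4: 10 + 3 = 13
  side 5: 8 + 6 = 14
  side 6: 8 + 5 = 13
  side 7: 8 = 8
  side 8: 8 = 8
  side 9: 7 = 7
No arrangement into 8 tape sides stays within capacity, so 9 is optimal.

9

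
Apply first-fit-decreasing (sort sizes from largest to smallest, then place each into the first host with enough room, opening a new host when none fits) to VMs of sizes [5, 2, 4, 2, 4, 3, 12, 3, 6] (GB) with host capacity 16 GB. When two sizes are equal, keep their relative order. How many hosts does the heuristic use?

Sorted descending: 12, 6, 5, 4, 4, 3, 3, 2, 2.
  12 → host 1 (new)  [load 12/16]
  6 → host 2 (new)  [load 6/16]
  5 → host 2  [load 11/16]
  4 → host 1  [load 16/16]
  4 → host 2  [load 15/16]
  3 → host 3 (new)  [load 3/16]
  3 → host 3  [load 6/16]
  2 → host 3  [load 8/16]
  2 → host 3  [load 10/16]
3 hosts opened.

3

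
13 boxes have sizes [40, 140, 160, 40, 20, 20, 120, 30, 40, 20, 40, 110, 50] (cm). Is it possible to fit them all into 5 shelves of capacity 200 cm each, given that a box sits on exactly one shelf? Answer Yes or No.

Yes

A valid assignment using 5 shelves:
  shelf 1: 160 + 40 = 200
  shelf 2: 140 + 50 = 190
  shelf 3: 120 + 40 + 40 = 200
  shelf 4: 110 + 40 + 30 + 20 = 200
  shelf 5: 20 + 20 = 40
Every load is within 200 cm, so 5 shelves suffice.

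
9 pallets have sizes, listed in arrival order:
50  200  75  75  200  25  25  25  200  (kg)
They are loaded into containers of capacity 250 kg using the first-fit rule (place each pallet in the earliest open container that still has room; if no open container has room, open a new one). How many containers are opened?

  50 → container 1 (new)  [load 50/250]
  200 → container 1  [load 250/250]
  75 → container 2 (new)  [load 75/250]
  75 → container 2  [load 150/250]
  200 → container 3 (new)  [load 200/250]
  25 → container 2  [load 175/250]
  25 → container 2  [load 200/250]
  25 → container 2  [load 225/250]
  200 → container 4 (new)  [load 200/250]
4 containers opened.

4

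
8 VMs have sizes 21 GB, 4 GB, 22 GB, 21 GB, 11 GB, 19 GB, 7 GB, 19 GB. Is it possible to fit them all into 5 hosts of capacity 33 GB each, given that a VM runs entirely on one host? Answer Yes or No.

A valid assignment using 5 hosts:
  host 1: 22 + 11 = 33
  host 2: 21 + 7 + 4 = 32
  host 3: 21 = 21
  host 4: 19 = 19
  host 5: 19 = 19
Every load is within 33 GB, so 5 hosts suffice.

Yes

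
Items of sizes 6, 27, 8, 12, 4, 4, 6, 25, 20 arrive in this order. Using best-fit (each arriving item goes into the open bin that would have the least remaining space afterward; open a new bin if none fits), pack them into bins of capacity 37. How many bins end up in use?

  6 → bin 1 (new)  [load 6/37]
  27 → bin 1  [load 33/37]
  8 → bin 2 (new)  [load 8/37]
  12 → bin 2  [load 20/37]
  4 → bin 1  [load 37/37]
  4 → bin 2  [load 24/37]
  6 → bin 2  [load 30/37]
  25 → bin 3 (new)  [load 25/37]
  20 → bin 4 (new)  [load 20/37]
4 bins opened.

4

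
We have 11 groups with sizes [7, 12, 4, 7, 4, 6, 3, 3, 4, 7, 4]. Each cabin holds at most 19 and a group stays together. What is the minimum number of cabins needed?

Total = 12 + 7 + 7 + 7 + 6 + 4 + 4 + 4 + 4 + 3 + 3 = 61.
Lower bound: ⌈61/19⌉ = 4 cabins.
A packing using 4 cabins:
  cabin 1: 12 + 7 = 19
  cabin 2: 7 + 7 + 4 = 18
  cabin 3: 6 + 4 + 4 + 4 = 18
  cabin 4: 3 + 3 = 6
This matches the lower bound, so 4 is optimal.

4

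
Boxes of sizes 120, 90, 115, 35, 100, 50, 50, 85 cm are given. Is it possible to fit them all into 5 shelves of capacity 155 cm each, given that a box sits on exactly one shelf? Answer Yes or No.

Yes

A valid assignment using 5 shelves:
  shelf 1: 120 + 35 = 155
  shelf 2: 115 = 115
  shelf 3: 100 + 50 = 150
  shelf 4: 90 + 50 = 140
  shelf 5: 85 = 85
Every load is within 155 cm, so 5 shelves suffice.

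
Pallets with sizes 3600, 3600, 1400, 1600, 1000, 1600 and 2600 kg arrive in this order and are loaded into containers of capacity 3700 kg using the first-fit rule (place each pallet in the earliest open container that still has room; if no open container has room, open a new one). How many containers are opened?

5

  3600 → container 1 (new)  [load 3600/3700]
  3600 → container 2 (new)  [load 3600/3700]
  1400 → container 3 (new)  [load 1400/3700]
  1600 → container 3  [load 3000/3700]
  1000 → container 4 (new)  [load 1000/3700]
  1600 → container 4  [load 2600/3700]
  2600 → container 5 (new)  [load 2600/3700]
5 containers opened.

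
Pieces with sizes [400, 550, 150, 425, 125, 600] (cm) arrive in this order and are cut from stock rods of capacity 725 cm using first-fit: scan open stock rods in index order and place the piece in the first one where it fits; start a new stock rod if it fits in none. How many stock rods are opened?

  400 → stock rod 1 (new)  [load 400/725]
  550 → stock rod 2 (new)  [load 550/725]
  150 → stock rod 1  [load 550/725]
  425 → stock rod 3 (new)  [load 425/725]
  125 → stock rod 1  [load 675/725]
  600 → stock rod 4 (new)  [load 600/725]
4 stock rods opened.

4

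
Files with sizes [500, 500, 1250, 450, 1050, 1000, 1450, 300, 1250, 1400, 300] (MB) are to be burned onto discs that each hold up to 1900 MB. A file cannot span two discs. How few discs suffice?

6

Total = 1450 + 1400 + 1250 + 1250 + 1050 + 1000 + 500 + 500 + 450 + 300 + 300 = 9450 MB.
Lower bound: ⌈9450/1900⌉ = 5 discs.
Also, 6 files each exceed 950 MB, and no two of those can share a disc, so at least 6 discs are needed.
A packing using 6 discs:
  disc 1: 1450 + 450 = 1900
  disc 2: 1400 + 500 = 1900
  disc 3: 1250 + 500 = 1750
  disc 4: 1250 + 300 + 300 = 1850
  disc 5: 1050 = 1050
  disc 6: 1000 = 1000
This matches the lower bound, so 6 is optimal.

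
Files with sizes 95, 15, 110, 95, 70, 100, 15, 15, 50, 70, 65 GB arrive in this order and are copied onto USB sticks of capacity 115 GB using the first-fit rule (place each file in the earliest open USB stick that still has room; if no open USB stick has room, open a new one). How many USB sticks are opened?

7

  95 → USB stick 1 (new)  [load 95/115]
  15 → USB stick 1  [load 110/115]
  110 → USB stick 2 (new)  [load 110/115]
  95 → USB stick 3 (new)  [load 95/115]
  70 → USB stick 4 (new)  [load 70/115]
  100 → USB stick 5 (new)  [load 100/115]
  15 → USB stick 3  [load 110/115]
  15 → USB stick 4  [load 85/115]
  50 → USB stick 6 (new)  [load 50/115]
  70 → USB stick 7 (new)  [load 70/115]
  65 → USB stick 6  [load 115/115]
7 USB sticks opened.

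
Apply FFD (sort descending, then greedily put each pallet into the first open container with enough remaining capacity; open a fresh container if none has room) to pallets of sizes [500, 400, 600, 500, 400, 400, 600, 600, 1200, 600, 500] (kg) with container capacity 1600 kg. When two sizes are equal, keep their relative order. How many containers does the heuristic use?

Sorted descending: 1200, 600, 600, 600, 600, 500, 500, 500, 400, 400, 400.
  1200 → container 1 (new)  [load 1200/1600]
  600 → container 2 (new)  [load 600/1600]
  600 → container 2  [load 1200/1600]
  600 → container 3 (new)  [load 600/1600]
  600 → container 3  [load 1200/1600]
  500 → container 4 (new)  [load 500/1600]
  500 → container 4  [load 1000/1600]
  500 → container 4  [load 1500/1600]
  400 → container 1  [load 1600/1600]
  400 → container 2  [load 1600/1600]
  400 → container 3  [load 1600/1600]
4 containers opened.

4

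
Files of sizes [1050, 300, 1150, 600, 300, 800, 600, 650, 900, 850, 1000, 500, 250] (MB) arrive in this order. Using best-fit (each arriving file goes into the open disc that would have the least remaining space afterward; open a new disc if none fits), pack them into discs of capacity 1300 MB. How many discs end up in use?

8

  1050 → disc 1 (new)  [load 1050/1300]
  300 → disc 2 (new)  [load 300/1300]
  1150 → disc 3 (new)  [load 1150/1300]
  600 → disc 2  [load 900/1300]
  300 → disc 2  [load 1200/1300]
  800 → disc 4 (new)  [load 800/1300]
  600 → disc 5 (new)  [load 600/1300]
  650 → disc 5  [load 1250/1300]
  900 → disc 6 (new)  [load 900/1300]
  850 → disc 7 (new)  [load 850/1300]
  1000 → disc 8 (new)  [load 1000/1300]
  500 → disc 4  [load 1300/1300]
  250 → disc 1  [load 1300/1300]
8 discs opened.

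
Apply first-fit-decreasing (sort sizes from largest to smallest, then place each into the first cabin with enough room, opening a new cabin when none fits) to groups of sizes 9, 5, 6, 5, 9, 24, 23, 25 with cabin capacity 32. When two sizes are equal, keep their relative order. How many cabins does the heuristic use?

Sorted descending: 25, 24, 23, 9, 9, 6, 5, 5.
  25 → cabin 1 (new)  [load 25/32]
  24 → cabin 2 (new)  [load 24/32]
  23 → cabin 3 (new)  [load 23/32]
  9 → cabin 3  [load 32/32]
  9 → cabin 4 (new)  [load 9/32]
  6 → cabin 1  [load 31/32]
  5 → cabin 2  [load 29/32]
  5 → cabin 4  [load 14/32]
4 cabins opened.

4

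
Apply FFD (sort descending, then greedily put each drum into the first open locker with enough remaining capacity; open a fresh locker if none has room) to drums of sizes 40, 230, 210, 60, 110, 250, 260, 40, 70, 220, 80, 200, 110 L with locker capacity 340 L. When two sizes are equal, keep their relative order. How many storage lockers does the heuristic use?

Sorted descending: 260, 250, 230, 220, 210, 200, 110, 110, 80, 70, 60, 40, 40.
  260 → locker 1 (new)  [load 260/340]
  250 → locker 2 (new)  [load 250/340]
  230 → locker 3 (new)  [load 230/340]
  220 → locker 4 (new)  [load 220/340]
  210 → locker 5 (new)  [load 210/340]
  200 → locker 6 (new)  [load 200/340]
  110 → locker 3  [load 340/340]
  110 → locker 4  [load 330/340]
  80 → locker 1  [load 340/340]
  70 → locker 2  [load 320/340]
  60 → locker 5  [load 270/340]
  40 → locker 5  [load 310/340]
  40 → locker 6  [load 240/340]
6 storage lockers opened.

6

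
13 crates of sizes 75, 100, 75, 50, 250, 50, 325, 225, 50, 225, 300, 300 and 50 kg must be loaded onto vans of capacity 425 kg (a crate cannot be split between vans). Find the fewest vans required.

6

Total = 325 + 300 + 300 + 250 + 225 + 225 + 100 + 75 + 75 + 50 + 50 + 50 + 50 = 2075 kg.
Lower bound: ⌈2075/425⌉ = 5 vans.
Also, 6 crates each exceed 425/2 kg, and no two of those can share a van, so at least 6 vans are needed.
A packing using 6 vans:
  van 1: 325 + 100 = 425
  van 2: 300 + 75 + 50 = 425
  van 3: 300 + 75 + 50 = 425
  van 4: 250 + 50 + 50 = 350
  van 5: 225 = 225
  van 6: 225 = 225
This matches the lower bound, so 6 is optimal.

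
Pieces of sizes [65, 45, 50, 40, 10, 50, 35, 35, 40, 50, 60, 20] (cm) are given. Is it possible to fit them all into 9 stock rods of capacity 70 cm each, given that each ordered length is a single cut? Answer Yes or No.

A valid assignment using 9 stock rods:
  stock rod 1: 65 = 65
  stock rod 2: 60 + 10 = 70
  stock rod 3: 50 + 20 = 70
  stock rod 4: 50 = 50
  stock rod 5: 50 = 50
  stock rod 6: 45 = 45
  stock rod 7: 40 = 40
  stock rod 8: 40 = 40
  stock rod 9: 35 + 35 = 70
Every load is within 70 cm, so 9 stock rods suffice.

Yes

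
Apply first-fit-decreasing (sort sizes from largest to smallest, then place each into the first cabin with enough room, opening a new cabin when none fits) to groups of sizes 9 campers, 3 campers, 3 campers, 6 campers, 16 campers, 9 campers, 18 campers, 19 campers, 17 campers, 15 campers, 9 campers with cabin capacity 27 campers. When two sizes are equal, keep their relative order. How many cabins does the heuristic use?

Sorted descending: 19, 18, 17, 16, 15, 9, 9, 9, 6, 3, 3.
  19 → cabin 1 (new)  [load 19/27]
  18 → cabin 2 (new)  [load 18/27]
  17 → cabin 3 (new)  [load 17/27]
  16 → cabin 4 (new)  [load 16/27]
  15 → cabin 5 (new)  [load 15/27]
  9 → cabin 2  [load 27/27]
  9 → cabin 3  [load 26/27]
  9 → cabin 4  [load 25/27]
  6 → cabin 1  [load 25/27]
  3 → cabin 5  [load 18/27]
  3 → cabin 5  [load 21/27]
5 cabins opened.

5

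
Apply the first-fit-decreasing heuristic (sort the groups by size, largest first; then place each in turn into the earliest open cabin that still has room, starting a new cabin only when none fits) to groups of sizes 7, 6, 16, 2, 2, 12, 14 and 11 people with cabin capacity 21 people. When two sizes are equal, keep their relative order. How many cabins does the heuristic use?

4

Sorted descending: 16, 14, 12, 11, 7, 6, 2, 2.
  16 → cabin 1 (new)  [load 16/21]
  14 → cabin 2 (new)  [load 14/21]
  12 → cabin 3 (new)  [load 12/21]
  11 → cabin 4 (new)  [load 11/21]
  7 → cabin 2  [load 21/21]
  6 → cabin 3  [load 18/21]
  2 → cabin 1  [load 18/21]
  2 → cabin 1  [load 20/21]
4 cabins opened.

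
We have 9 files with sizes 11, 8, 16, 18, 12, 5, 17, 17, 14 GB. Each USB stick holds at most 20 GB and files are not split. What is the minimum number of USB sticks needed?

7

Total = 18 + 17 + 17 + 16 + 14 + 12 + 11 + 8 + 5 = 118 GB.
Lower bound: ⌈118/20⌉ = 6 USB sticks.
Also, 7 files each exceed 10 GB, and no two of those can share a USB stick, so at least 7 USB sticks are needed.
A packing using 7 USB sticks:
  USB stick 1: 18 = 18
  USB stick 2: 17 = 17
  USB stick 3: 17 = 17
  USB stick 4: 16 = 16
  USB stick 5: 14 + 5 = 19
  USB stick 6: 12 + 8 = 20
  USB stick 7: 11 = 11
This matches the lower bound, so 7 is optimal.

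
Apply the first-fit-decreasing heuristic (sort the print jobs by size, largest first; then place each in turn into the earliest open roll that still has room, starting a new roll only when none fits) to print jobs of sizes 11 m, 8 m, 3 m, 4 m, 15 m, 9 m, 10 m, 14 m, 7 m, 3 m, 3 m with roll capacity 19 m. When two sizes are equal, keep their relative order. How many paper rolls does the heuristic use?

Sorted descending: 15, 14, 11, 10, 9, 8, 7, 4, 3, 3, 3.
  15 → roll 1 (new)  [load 15/19]
  14 → roll 2 (new)  [load 14/19]
  11 → roll 3 (new)  [load 11/19]
  10 → roll 4 (new)  [load 10/19]
  9 → roll 4  [load 19/19]
  8 → roll 3  [load 19/19]
  7 → roll 5 (new)  [load 7/19]
  4 → roll 1  [load 19/19]
  3 → roll 2  [load 17/19]
  3 → roll 5  [load 10/19]
  3 → roll 5  [load 13/19]
5 paper rolls opened.

5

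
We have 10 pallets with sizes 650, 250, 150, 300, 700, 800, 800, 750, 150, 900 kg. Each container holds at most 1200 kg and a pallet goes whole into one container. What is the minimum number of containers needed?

6

Total = 900 + 800 + 800 + 750 + 700 + 650 + 300 + 250 + 150 + 150 = 5450 kg.
Lower bound: ⌈5450/1200⌉ = 5 containers.
Also, 6 pallets each exceed 600 kg, and no two of those can share a container, so at least 6 containers are needed.
A packing using 6 containers:
  container 1: 900 + 300 = 1200
  container 2: 800 + 250 + 150 = 1200
  container 3: 800 + 150 = 950
  container 4: 750 = 750
  container 5: 700 = 700
  container 6: 650 = 650
This matches the lower bound, so 6 is optimal.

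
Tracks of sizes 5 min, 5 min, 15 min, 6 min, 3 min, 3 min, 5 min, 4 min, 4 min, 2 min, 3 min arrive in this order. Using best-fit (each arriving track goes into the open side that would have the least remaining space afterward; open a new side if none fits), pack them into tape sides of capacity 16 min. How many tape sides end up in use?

  5 → side 1 (new)  [load 5/16]
  5 → side 1  [load 10/16]
  15 → side 2 (new)  [load 15/16]
  6 → side 1  [load 16/16]
  3 → side 3 (new)  [load 3/16]
  3 → side 3  [load 6/16]
  5 → side 3  [load 11/16]
  4 → side 3  [load 15/16]
  4 → side 4 (new)  [load 4/16]
  2 → side 4  [load 6/16]
  3 → side 4  [load 9/16]
4 tape sides opened.

4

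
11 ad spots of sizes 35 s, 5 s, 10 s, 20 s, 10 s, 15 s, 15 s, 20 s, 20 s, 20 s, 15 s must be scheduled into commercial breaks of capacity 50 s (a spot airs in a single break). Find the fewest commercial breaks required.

4

Total = 35 + 20 + 20 + 20 + 20 + 15 + 15 + 15 + 10 + 10 + 5 = 185 s.
Lower bound: ⌈185/50⌉ = 4 commercial breaks.
A packing using 4 commercial breaks:
  break 1: 35 + 15 = 50
  break 2: 20 + 20 + 10 = 50
  break 3: 20 + 20 + 10 = 50
  break 4: 15 + 15 + 5 = 35
This matches the lower bound, so 4 is optimal.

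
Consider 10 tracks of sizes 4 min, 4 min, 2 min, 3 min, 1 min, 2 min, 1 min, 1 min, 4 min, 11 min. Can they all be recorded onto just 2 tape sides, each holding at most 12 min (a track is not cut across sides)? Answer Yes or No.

Total = 33 min; ⌈33/12⌉ = 3.
At least 3 tape sides are required, but only 2 are allowed.

No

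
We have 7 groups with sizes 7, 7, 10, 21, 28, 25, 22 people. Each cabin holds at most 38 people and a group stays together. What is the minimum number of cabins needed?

Total = 28 + 25 + 22 + 21 + 10 + 7 + 7 = 120 people.
Lower bound: ⌈120/38⌉ = 4 cabins.
A packing using 4 cabins:
  cabin 1: 28 + 10 = 38
  cabin 2: 25 + 7 = 32
  cabin 3: 22 + 7 = 29
  cabin 4: 21 = 21
This matches the lower bound, so 4 is optimal.

4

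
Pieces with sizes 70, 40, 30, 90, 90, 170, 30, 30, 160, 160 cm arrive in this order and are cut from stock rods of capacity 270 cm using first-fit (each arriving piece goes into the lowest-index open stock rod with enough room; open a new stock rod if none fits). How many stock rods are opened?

  70 → stock rod 1 (new)  [load 70/270]
  40 → stock rod 1  [load 110/270]
  30 → stock rod 1  [load 140/270]
  90 → stock rod 1  [load 230/270]
  90 → stock rod 2 (new)  [load 90/270]
  170 → stock rod 2  [load 260/270]
  30 → stock rod 1  [load 260/270]
  30 → stock rod 3 (new)  [load 30/270]
  160 → stock rod 3  [load 190/270]
  160 → stock rod 4 (new)  [load 160/270]
4 stock rods opened.

4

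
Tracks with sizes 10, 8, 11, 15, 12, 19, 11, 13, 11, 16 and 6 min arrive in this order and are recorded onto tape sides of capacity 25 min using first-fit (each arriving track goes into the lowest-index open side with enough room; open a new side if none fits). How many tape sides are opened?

7

  10 → side 1 (new)  [load 10/25]
  8 → side 1  [load 18/25]
  11 → side 2 (new)  [load 11/25]
  15 → side 3 (new)  [load 15/25]
  12 → side 2  [load 23/25]
  19 → side 4 (new)  [load 19/25]
  11 → side 5 (new)  [load 11/25]
  13 → side 5  [load 24/25]
  11 → side 6 (new)  [load 11/25]
  16 → side 7 (new)  [load 16/25]
  6 → side 1  [load 24/25]
7 tape sides opened.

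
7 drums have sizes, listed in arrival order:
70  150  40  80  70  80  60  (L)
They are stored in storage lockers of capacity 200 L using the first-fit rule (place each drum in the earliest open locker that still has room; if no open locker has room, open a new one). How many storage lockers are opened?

4

  70 → locker 1 (new)  [load 70/200]
  150 → locker 2 (new)  [load 150/200]
  40 → locker 1  [load 110/200]
  80 → locker 1  [load 190/200]
  70 → locker 3 (new)  [load 70/200]
  80 → locker 3  [load 150/200]
  60 → locker 4 (new)  [load 60/200]
4 storage lockers opened.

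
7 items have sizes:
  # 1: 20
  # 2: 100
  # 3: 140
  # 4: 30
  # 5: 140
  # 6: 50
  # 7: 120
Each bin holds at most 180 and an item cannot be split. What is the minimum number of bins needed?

4

Total = 140 + 140 + 120 + 100 + 50 + 30 + 20 = 600.
Lower bound: ⌈600/180⌉ = 4 bins.
A packing using 4 bins:
  bin 1: 140 + 30 = 170
  bin 2: 140 + 20 = 160
  bin 3: 120 + 50 = 170
  bin 4: 100 = 100
This matches the lower bound, so 4 is optimal.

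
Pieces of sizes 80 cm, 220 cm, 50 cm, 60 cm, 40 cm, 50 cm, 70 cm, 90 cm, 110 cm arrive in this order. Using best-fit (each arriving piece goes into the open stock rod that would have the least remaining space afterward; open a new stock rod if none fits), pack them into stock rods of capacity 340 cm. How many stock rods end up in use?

3

  80 → stock rod 1 (new)  [load 80/340]
  220 → stock rod 1  [load 300/340]
  50 → stock rod 2 (new)  [load 50/340]
  60 → stock rod 2  [load 110/340]
  40 → stock rod 1  [load 340/340]
  50 → stock rod 2  [load 160/340]
  70 → stock rod 2  [load 230/340]
  90 → stock rod 2  [load 320/340]
  110 → stock rod 3 (new)  [load 110/340]
3 stock rods opened.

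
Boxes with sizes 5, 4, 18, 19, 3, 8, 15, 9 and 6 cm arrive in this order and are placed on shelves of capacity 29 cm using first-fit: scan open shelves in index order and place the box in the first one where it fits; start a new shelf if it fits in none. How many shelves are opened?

4

  5 → shelf 1 (new)  [load 5/29]
  4 → shelf 1  [load 9/29]
  18 → shelf 1  [load 27/29]
  19 → shelf 2 (new)  [load 19/29]
  3 → shelf 2  [load 22/29]
  8 → shelf 3 (new)  [load 8/29]
  15 → shelf 3  [load 23/29]
  9 → shelf 4 (new)  [load 9/29]
  6 → shelf 2  [load 28/29]
4 shelves opened.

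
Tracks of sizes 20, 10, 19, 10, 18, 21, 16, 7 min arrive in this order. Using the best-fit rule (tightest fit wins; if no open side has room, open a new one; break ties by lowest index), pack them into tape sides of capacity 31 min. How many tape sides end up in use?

5

  20 → side 1 (new)  [load 20/31]
  10 → side 1  [load 30/31]
  19 → side 2 (new)  [load 19/31]
  10 → side 2  [load 29/31]
  18 → side 3 (new)  [load 18/31]
  21 → side 4 (new)  [load 21/31]
  16 → side 5 (new)  [load 16/31]
  7 → side 4  [load 28/31]
5 tape sides opened.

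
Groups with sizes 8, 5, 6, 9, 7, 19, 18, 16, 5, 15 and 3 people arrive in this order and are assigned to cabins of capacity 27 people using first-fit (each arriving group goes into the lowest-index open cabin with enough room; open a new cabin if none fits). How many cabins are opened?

5

  8 → cabin 1 (new)  [load 8/27]
  5 → cabin 1  [load 13/27]
  6 → cabin 1  [load 19/27]
  9 → cabin 2 (new)  [load 9/27]
  7 → cabin 1  [load 26/27]
  19 → cabin 3 (new)  [load 19/27]
  18 → cabin 2  [load 27/27]
  16 → cabin 4 (new)  [load 16/27]
  5 → cabin 3  [load 24/27]
  15 → cabin 5 (new)  [load 15/27]
  3 → cabin 3  [load 27/27]
5 cabins opened.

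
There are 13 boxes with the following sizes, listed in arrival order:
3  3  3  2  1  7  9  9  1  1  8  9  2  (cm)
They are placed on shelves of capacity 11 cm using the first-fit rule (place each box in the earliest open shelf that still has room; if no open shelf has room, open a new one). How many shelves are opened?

6

  3 → shelf 1 (new)  [load 3/11]
  3 → shelf 1  [load 6/11]
  3 → shelf 1  [load 9/11]
  2 → shelf 1  [load 11/11]
  1 → shelf 2 (new)  [load 1/11]
  7 → shelf 2  [load 8/11]
  9 → shelf 3 (new)  [load 9/11]
  9 → shelf 4 (new)  [load 9/11]
  1 → shelf 2  [load 9/11]
  1 → shelf 2  [load 10/11]
  8 → shelf 5 (new)  [load 8/11]
  9 → shelf 6 (new)  [load 9/11]
  2 → shelf 3  [load 11/11]
6 shelves opened.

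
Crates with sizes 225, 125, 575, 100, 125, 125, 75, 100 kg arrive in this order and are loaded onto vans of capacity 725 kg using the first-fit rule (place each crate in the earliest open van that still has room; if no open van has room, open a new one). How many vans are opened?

3

  225 → van 1 (new)  [load 225/725]
  125 → van 1  [load 350/725]
  575 → van 2 (new)  [load 575/725]
  100 → van 1  [load 450/725]
  125 → van 1  [load 575/725]
  125 → van 1  [load 700/725]
  75 → van 2  [load 650/725]
  100 → van 3 (new)  [load 100/725]
3 vans opened.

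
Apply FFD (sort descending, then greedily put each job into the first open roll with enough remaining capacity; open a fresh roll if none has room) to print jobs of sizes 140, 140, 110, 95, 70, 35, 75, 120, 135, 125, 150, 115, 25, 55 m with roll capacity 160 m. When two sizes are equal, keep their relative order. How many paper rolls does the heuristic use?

10

Sorted descending: 150, 140, 140, 135, 125, 120, 115, 110, 95, 75, 70, 55, 35, 25.
  150 → roll 1 (new)  [load 150/160]
  140 → roll 2 (new)  [load 140/160]
  140 → roll 3 (new)  [load 140/160]
  135 → roll 4 (new)  [load 135/160]
  125 → roll 5 (new)  [load 125/160]
  120 → roll 6 (new)  [load 120/160]
  115 → roll 7 (new)  [load 115/160]
  110 → roll 8 (new)  [load 110/160]
  95 → roll 9 (new)  [load 95/160]
  75 → roll 10 (new)  [load 75/160]
  70 → roll 10  [load 145/160]
  55 → roll 9  [load 150/160]
  35 → roll 5  [load 160/160]
  25 → roll 4  [load 160/160]
10 paper rolls opened.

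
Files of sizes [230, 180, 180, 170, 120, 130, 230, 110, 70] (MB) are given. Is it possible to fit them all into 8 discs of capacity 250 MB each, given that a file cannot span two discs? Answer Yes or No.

Yes

A valid assignment using 7 discs:
  disc 1: 230 = 230
  disc 2: 230 = 230
  disc 3: 180 + 70 = 250
  disc 4: 180 = 180
  disc 5: 170 = 170
  disc 6: 130 + 120 = 250
  disc 7: 110 = 110
That uses only 7 ≤ 8, so 8 discs are enough.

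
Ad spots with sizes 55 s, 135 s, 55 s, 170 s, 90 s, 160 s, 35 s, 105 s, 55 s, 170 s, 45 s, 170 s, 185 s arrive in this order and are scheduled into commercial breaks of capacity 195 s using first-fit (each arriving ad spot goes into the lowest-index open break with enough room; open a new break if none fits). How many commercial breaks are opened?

  55 → break 1 (new)  [load 55/195]
  135 → break 1  [load 190/195]
  55 → break 2 (new)  [load 55/195]
  170 → break 3 (new)  [load 170/195]
  90 → break 2  [load 145/195]
  160 → break 4 (new)  [load 160/195]
  35 → break 2  [load 180/195]
  105 → break 5 (new)  [load 105/195]
  55 → break 5  [load 160/195]
  170 → break 6 (new)  [load 170/195]
  45 → break 7 (new)  [load 45/195]
  170 → break 8 (new)  [load 170/195]
  185 → break 9 (new)  [load 185/195]
9 commercial breaks opened.

9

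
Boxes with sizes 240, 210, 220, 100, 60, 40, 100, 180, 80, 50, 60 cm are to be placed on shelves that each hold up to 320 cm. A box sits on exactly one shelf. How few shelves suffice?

5

Total = 240 + 220 + 210 + 180 + 100 + 100 + 80 + 60 + 60 + 50 + 40 = 1340 cm.
Lower bound: ⌈1340/320⌉ = 5 shelves.
A packing using 5 shelves:
  shelf 1: 240 + 80 = 320
  shelf 2: 220 + 100 = 320
  shelf 3: 210 + 100 = 310
  shelf 4: 180 + 60 + 60 = 300
  shelf 5: 50 + 40 = 90
This matches the lower bound, so 5 is optimal.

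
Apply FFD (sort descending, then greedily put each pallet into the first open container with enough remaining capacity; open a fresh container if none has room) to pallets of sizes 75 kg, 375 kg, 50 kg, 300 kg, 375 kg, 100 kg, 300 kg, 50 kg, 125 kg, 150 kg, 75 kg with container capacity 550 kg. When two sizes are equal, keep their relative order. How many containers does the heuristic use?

4

Sorted descending: 375, 375, 300, 300, 150, 125, 100, 75, 75, 50, 50.
  375 → container 1 (new)  [load 375/550]
  375 → container 2 (new)  [load 375/550]
  300 → container 3 (new)  [load 300/550]
  300 → container 4 (new)  [load 300/550]
  150 → container 1  [load 525/550]
  125 → container 2  [load 500/550]
  100 → container 3  [load 400/550]
  75 → container 3  [load 475/550]
  75 → container 3  [load 550/550]
  50 → container 2  [load 550/550]
  50 → container 4  [load 350/550]
4 containers opened.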